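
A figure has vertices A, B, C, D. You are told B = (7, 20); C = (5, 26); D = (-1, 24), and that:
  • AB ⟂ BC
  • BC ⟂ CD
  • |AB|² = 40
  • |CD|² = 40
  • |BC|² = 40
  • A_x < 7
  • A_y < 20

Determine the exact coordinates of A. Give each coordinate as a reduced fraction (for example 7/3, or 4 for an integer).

A = (1, 18)

1. A_x = 1  [[AB ⟂ BC ⇒ 2x-6y+106=0] ∩ [|A−(7, 20)|²=40]]
2. A_y = 18  [[AB ⟂ BC ⇒ 2x-6y+106=0] ∩ [|A−(7, 20)|²=40]]
   so A = (1, 18)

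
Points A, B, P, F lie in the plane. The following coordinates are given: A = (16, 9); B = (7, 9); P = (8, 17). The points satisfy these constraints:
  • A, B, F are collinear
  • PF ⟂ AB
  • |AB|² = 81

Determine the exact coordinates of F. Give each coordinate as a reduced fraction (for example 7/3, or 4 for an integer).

F = (8, 9)

1. F_x = 8  [[A, B, F are collinear ⇒ -9y+81=0] ∩ [PF ⟂ AB ⇒ -9x+72=0]]
2. F_y = 9  [[A, B, F are collinear ⇒ -9y+81=0] ∩ [PF ⟂ AB ⇒ -9x+72=0]]
   so F = (8, 9)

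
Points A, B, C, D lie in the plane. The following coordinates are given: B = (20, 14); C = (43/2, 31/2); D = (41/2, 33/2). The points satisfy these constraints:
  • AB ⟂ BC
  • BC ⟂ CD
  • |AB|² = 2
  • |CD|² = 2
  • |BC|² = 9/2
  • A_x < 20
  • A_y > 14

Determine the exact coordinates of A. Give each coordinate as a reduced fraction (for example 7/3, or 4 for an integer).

1. A_x = 19  [[AB ⟂ BC ⇒ -3/2x-3/2y+51=0] ∩ [|A−(20, 14)|²=2]]
2. A_y = 15  [[AB ⟂ BC ⇒ -3/2x-3/2y+51=0] ∩ [|A−(20, 14)|²=2]]
   so A = (19, 15)

A = (19, 15)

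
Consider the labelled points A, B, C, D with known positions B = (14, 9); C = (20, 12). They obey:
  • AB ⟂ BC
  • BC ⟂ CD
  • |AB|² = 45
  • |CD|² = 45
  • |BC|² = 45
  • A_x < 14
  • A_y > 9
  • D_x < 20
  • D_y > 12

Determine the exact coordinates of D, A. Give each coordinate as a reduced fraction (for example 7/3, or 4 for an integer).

1. D_x = 17  [[BC ⟂ CD ⇒ 6x+3y-156=0] ∩ [|D−(20, 12)|²=45]]
2. D_y = 18  [[BC ⟂ CD ⇒ 6x+3y-156=0] ∩ [|D−(20, 12)|²=45]]
   so D = (17, 18)
3. A_x = 11  [[AB ⟂ BC ⇒ -6x-3y+111=0] ∩ [|A−(14, 9)|²=45]]
4. A_y = 15  [[AB ⟂ BC ⇒ -6x-3y+111=0] ∩ [|A−(14, 9)|²=45]]
   so A = (11, 15)

D = (17, 18)
A = (11, 15)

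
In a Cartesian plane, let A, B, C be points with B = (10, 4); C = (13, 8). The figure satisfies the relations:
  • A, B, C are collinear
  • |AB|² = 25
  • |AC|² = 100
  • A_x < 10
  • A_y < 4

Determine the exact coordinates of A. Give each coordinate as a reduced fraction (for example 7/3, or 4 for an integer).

A = (7, 0)

1. A_x = 7  [[A, B, C are collinear ⇒ -4x+3y+28=0] ∩ [|A−(10, 4)|²=25]]
2. A_y = 0  [[A, B, C are collinear ⇒ -4x+3y+28=0] ∩ [|A−(10, 4)|²=25]]
   so A = (7, 0)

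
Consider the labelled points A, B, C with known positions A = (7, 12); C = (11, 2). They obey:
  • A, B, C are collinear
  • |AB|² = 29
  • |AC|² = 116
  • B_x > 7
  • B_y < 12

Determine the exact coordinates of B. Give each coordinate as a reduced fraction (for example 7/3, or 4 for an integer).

B = (9, 7)

1. B_x = 9  [[A, B, C are collinear ⇒ -10x-4y+118=0] ∩ [|B−(7, 12)|²=29]]
2. B_y = 7  [[A, B, C are collinear ⇒ -10x-4y+118=0] ∩ [|B−(7, 12)|²=29]]
   so B = (9, 7)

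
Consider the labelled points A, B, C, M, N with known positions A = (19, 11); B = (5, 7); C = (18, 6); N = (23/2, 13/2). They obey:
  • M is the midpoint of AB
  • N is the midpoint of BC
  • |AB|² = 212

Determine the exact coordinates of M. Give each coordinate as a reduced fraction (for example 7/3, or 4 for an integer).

M = (12, 9)

1. M_x = 12  [2·M = A+B = (19, 11)+(5, 7)]
2. M_y = 9  [2·M = A+B = (19, 11)+(5, 7)]
   so M = (12, 9)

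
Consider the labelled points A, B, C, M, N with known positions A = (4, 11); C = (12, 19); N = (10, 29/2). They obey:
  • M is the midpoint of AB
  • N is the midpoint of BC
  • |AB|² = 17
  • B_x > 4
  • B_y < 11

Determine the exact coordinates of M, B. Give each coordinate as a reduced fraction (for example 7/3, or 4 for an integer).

1. B_x = 8  [B = 2·N−C = 2·(10, 29/2)−(12, 19)]
2. B_y = 10  [B = 2·N−C = 2·(10, 29/2)−(12, 19)]
   so B = (8, 10)
3. M_x = 6  [2·M = A+B = (4, 11)+(8, 10)]
4. M_y = 21/2  [2·M = A+B = (4, 11)+(8, 10)]
   so M = (6, 21/2)

M = (6, 21/2)
B = (8, 10)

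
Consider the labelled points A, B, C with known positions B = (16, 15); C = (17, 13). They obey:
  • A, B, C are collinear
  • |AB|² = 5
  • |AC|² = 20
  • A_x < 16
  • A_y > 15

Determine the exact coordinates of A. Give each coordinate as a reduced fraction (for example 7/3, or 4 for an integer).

A = (15, 17)

1. A_x = 15  [[A, B, C are collinear ⇒ 2x+1y-47=0] ∩ [|A−(16, 15)|²=5]]
2. A_y = 17  [[A, B, C are collinear ⇒ 2x+1y-47=0] ∩ [|A−(16, 15)|²=5]]
   so A = (15, 17)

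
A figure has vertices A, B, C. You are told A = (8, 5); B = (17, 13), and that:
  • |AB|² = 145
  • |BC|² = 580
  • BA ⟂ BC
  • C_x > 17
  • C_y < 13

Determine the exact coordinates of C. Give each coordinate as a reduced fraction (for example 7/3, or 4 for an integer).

1. C_x = 33  [[BA ⟂ BC ⇒ -9x-8y+257=0] ∩ [|C−(17, 13)|²=580]]
2. C_y = -5  [[BA ⟂ BC ⇒ -9x-8y+257=0] ∩ [|C−(17, 13)|²=580]]
   so C = (33, -5)

C = (33, -5)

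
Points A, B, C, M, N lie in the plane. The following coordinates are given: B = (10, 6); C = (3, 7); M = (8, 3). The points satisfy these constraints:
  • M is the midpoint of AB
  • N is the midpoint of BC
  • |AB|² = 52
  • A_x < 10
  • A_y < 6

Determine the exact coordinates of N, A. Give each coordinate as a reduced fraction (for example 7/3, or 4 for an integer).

1. A_x = 6  [A = 2·M−B = 2·(8, 3)−(10, 6)]
2. A_y = 0  [A = 2·M−B = 2·(8, 3)−(10, 6)]
   so A = (6, 0)
3. N_x = 13/2  [2·N = B+C = (10, 6)+(3, 7)]
4. N_y = 13/2  [2·N = B+C = (10, 6)+(3, 7)]
   so N = (13/2, 13/2)

N = (13/2, 13/2)
A = (6, 0)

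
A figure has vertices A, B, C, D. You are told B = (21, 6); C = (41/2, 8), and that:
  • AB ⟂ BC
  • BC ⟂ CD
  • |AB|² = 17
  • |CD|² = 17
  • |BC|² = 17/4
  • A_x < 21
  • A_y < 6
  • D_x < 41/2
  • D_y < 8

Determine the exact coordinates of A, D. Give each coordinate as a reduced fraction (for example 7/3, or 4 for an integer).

A = (17, 5)
D = (33/2, 7)

1. A_x = 17  [[AB ⟂ BC ⇒ 1/2x-2y+3/2=0] ∩ [|A−(21, 6)|²=17]]
2. A_y = 5  [[AB ⟂ BC ⇒ 1/2x-2y+3/2=0] ∩ [|A−(21, 6)|²=17]]
   so A = (17, 5)
3. D_x = 33/2  [[BC ⟂ CD ⇒ -1/2x+2y-23/4=0] ∩ [|D−(41/2, 8)|²=17]]
4. D_y = 7  [[BC ⟂ CD ⇒ -1/2x+2y-23/4=0] ∩ [|D−(41/2, 8)|²=17]]
   so D = (33/2, 7)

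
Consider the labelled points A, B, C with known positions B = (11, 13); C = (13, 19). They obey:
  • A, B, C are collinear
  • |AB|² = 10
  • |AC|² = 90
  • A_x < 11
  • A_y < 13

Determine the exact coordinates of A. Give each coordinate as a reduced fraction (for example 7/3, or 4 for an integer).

A = (10, 10)

1. A_x = 10  [[A, B, C are collinear ⇒ -6x+2y+40=0] ∩ [|A−(11, 13)|²=10]]
2. A_y = 10  [[A, B, C are collinear ⇒ -6x+2y+40=0] ∩ [|A−(11, 13)|²=10]]
   so A = (10, 10)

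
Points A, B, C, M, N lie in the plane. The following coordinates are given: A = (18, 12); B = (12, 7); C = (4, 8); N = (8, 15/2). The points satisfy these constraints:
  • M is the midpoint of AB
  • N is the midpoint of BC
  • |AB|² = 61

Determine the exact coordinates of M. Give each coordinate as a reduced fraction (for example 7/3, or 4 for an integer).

M = (15, 19/2)

1. M_x = 15  [2·M = A+B = (18, 12)+(12, 7)]
2. M_y = 19/2  [2·M = A+B = (18, 12)+(12, 7)]
   so M = (15, 19/2)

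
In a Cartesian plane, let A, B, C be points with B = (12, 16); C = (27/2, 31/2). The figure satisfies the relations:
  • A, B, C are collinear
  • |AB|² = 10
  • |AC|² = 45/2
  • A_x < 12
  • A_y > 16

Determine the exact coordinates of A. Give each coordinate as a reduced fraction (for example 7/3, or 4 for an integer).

A = (9, 17)

1. A_x = 9  [[A, B, C are collinear ⇒ 1/2x+3/2y-30=0] ∩ [|A−(12, 16)|²=10]]
2. A_y = 17  [[A, B, C are collinear ⇒ 1/2x+3/2y-30=0] ∩ [|A−(12, 16)|²=10]]
   so A = (9, 17)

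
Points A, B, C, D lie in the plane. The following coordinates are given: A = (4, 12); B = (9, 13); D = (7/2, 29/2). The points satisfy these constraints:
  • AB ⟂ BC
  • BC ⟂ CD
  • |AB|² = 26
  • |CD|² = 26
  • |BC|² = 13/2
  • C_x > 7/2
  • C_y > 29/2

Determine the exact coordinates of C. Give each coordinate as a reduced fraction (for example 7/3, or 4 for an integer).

C = (17/2, 31/2)

1. C_x = 17/2  [[AB ⟂ BC ⇒ 5x+1y-58=0] ∩ [|C−(7/2, 29/2)|²=26]]
2. C_y = 31/2  [[AB ⟂ BC ⇒ 5x+1y-58=0] ∩ [|C−(7/2, 29/2)|²=26]]
   so C = (17/2, 31/2)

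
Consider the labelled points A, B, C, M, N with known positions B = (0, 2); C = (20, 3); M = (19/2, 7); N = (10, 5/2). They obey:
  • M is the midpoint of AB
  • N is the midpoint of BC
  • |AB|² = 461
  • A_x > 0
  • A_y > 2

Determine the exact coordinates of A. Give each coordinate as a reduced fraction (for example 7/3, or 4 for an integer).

1. A_x = 19  [A = 2·M−B = 2·(19/2, 7)−(0, 2)]
2. A_y = 12  [A = 2·M−B = 2·(19/2, 7)−(0, 2)]
   so A = (19, 12)

A = (19, 12)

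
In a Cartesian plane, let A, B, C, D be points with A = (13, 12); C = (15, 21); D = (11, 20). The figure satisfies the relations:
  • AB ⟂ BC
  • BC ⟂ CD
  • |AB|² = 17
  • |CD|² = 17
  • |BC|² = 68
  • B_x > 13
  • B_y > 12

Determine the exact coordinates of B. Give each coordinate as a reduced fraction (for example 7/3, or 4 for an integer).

B = (17, 13)

1. B_x = 17  [[BC ⟂ CD ⇒ 4x+1y-81=0] ∩ [|B−(13, 12)|²=17]]
2. B_y = 13  [[BC ⟂ CD ⇒ 4x+1y-81=0] ∩ [|B−(13, 12)|²=17]]
   so B = (17, 13)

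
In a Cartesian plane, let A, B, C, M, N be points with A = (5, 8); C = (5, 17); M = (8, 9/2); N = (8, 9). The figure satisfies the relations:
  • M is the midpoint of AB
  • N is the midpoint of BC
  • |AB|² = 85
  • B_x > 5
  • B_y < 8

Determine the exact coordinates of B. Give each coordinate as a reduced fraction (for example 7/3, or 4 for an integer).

1. B_x = 11  [B = 2·M−A = 2·(8, 9/2)−(5, 8)]
2. B_y = 1  [B = 2·M−A = 2·(8, 9/2)−(5, 8)]
   so B = (11, 1)

B = (11, 1)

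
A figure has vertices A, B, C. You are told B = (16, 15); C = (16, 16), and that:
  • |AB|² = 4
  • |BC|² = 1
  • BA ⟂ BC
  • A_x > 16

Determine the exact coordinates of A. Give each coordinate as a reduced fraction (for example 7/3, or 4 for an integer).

1. A_x = 18  [[BA ⟂ BC ⇒ 1y-15=0] ∩ [|A−(16, 15)|²=4]]
2. A_y = 15  [[BA ⟂ BC ⇒ 1y-15=0] ∩ [|A−(16, 15)|²=4]]
   so A = (18, 15)

A = (18, 15)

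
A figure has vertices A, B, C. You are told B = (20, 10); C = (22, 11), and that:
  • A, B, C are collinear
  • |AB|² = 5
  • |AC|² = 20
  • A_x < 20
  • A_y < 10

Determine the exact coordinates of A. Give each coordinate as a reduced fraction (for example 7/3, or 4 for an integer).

A = (18, 9)

1. A_x = 18  [[A, B, C are collinear ⇒ -1x+2y=0] ∩ [|A−(20, 10)|²=5]]
2. A_y = 9  [[A, B, C are collinear ⇒ -1x+2y=0] ∩ [|A−(20, 10)|²=5]]
   so A = (18, 9)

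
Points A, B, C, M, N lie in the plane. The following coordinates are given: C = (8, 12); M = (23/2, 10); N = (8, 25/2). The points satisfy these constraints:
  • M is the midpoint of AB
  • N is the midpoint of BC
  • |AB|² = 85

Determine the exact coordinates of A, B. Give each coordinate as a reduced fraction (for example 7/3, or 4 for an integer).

1. B_x = 8  [B = 2·N−C = 2·(8, 25/2)−(8, 12)]
2. B_y = 13  [B = 2·N−C = 2·(8, 25/2)−(8, 12)]
   so B = (8, 13)
3. A_x = 15  [A = 2·M−B = 2·(23/2, 10)−(8, 13)]
4. A_y = 7  [A = 2·M−B = 2·(23/2, 10)−(8, 13)]
   so A = (15, 7)

A = (15, 7)
B = (8, 13)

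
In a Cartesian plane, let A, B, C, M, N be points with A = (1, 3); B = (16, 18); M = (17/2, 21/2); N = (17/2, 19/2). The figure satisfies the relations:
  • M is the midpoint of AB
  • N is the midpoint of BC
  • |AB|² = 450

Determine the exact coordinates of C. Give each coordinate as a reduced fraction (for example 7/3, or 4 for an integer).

1. C_x = 1  [C = 2·N−B = 2·(17/2, 19/2)−(16, 18)]
2. C_y = 1  [C = 2·N−B = 2·(17/2, 19/2)−(16, 18)]
   so C = (1, 1)

C = (1, 1)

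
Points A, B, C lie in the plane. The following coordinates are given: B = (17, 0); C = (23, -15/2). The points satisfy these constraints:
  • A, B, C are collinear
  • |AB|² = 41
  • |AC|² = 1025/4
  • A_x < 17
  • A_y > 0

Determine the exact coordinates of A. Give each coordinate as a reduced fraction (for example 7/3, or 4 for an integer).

1. A_x = 13  [[A, B, C are collinear ⇒ 15/2x+6y-255/2=0] ∩ [|A−(17, 0)|²=41]]
2. A_y = 5  [[A, B, C are collinear ⇒ 15/2x+6y-255/2=0] ∩ [|A−(17, 0)|²=41]]
   so A = (13, 5)

A = (13, 5)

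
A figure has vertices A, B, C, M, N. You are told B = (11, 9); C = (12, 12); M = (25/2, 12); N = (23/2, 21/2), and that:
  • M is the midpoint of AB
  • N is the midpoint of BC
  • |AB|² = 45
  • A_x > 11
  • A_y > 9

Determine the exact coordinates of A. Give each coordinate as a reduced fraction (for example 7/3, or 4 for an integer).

A = (14, 15)

1. A_x = 14  [A = 2·M−B = 2·(25/2, 12)−(11, 9)]
2. A_y = 15  [A = 2·M−B = 2·(25/2, 12)−(11, 9)]
   so A = (14, 15)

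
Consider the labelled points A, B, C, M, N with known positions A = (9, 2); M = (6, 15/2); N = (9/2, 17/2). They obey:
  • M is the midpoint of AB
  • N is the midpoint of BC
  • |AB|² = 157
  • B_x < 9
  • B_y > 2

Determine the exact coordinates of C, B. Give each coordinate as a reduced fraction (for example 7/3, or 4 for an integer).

C = (6, 4)
B = (3, 13)

1. B_x = 3  [B = 2·M−A = 2·(6, 15/2)−(9, 2)]
2. B_y = 13  [B = 2·M−A = 2·(6, 15/2)−(9, 2)]
   so B = (3, 13)
3. C_x = 6  [C = 2·N−B = 2·(9/2, 17/2)−(3, 13)]
4. C_y = 4  [C = 2·N−B = 2·(9/2, 17/2)−(3, 13)]
   so C = (6, 4)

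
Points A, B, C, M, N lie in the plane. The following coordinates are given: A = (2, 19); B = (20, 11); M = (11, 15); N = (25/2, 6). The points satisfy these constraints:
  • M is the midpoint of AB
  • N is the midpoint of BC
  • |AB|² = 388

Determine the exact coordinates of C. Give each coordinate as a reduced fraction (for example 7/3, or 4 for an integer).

C = (5, 1)

1. C_x = 5  [C = 2·N−B = 2·(25/2, 6)−(20, 11)]
2. C_y = 1  [C = 2·N−B = 2·(25/2, 6)−(20, 11)]
   so C = (5, 1)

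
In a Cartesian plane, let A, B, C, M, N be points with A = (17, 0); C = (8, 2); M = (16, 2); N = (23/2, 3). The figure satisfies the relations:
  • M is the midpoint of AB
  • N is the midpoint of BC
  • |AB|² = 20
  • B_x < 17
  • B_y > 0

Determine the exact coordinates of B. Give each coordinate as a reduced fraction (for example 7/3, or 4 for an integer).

1. B_x = 15  [B = 2·M−A = 2·(16, 2)−(17, 0)]
2. B_y = 4  [B = 2·M−A = 2·(16, 2)−(17, 0)]
   so B = (15, 4)

B = (15, 4)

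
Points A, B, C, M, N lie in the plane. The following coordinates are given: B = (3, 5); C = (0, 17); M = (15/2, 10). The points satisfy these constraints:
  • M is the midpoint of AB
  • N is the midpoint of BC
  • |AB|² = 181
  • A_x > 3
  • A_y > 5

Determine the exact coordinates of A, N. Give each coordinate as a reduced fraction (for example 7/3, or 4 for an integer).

1. A_x = 12  [A = 2·M−B = 2·(15/2, 10)−(3, 5)]
2. A_y = 15  [A = 2·M−B = 2·(15/2, 10)−(3, 5)]
   so A = (12, 15)
3. N_x = 3/2  [2·N = B+C = (3, 5)+(0, 17)]
4. N_y = 11  [2·N = B+C = (3, 5)+(0, 17)]
   so N = (3/2, 11)

A = (12, 15)
N = (3/2, 11)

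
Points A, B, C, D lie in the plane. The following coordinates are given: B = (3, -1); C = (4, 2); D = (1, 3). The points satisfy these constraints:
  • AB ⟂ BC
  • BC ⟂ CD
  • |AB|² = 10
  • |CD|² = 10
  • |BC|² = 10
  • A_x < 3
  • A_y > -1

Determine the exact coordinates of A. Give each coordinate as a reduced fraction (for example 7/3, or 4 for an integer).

A = (0, 0)

1. A_x = 0  [[AB ⟂ BC ⇒ -1x-3y=0] ∩ [|A−(3, -1)|²=10]]
2. A_y = 0  [[AB ⟂ BC ⇒ -1x-3y=0] ∩ [|A−(3, -1)|²=10]]
   so A = (0, 0)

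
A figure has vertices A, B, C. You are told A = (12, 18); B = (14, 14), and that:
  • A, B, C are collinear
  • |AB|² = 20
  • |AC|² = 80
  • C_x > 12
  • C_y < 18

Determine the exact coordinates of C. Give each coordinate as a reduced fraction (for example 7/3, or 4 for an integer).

C = (16, 10)

1. C_x = 16  [[A, B, C are collinear ⇒ 4x+2y-84=0] ∩ [|C−(12, 18)|²=80]]
2. C_y = 10  [[A, B, C are collinear ⇒ 4x+2y-84=0] ∩ [|C−(12, 18)|²=80]]
   so C = (16, 10)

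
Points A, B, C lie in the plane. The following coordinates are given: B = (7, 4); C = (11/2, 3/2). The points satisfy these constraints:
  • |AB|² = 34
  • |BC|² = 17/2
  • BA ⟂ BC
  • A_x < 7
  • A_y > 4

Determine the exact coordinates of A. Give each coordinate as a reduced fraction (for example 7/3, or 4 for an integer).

A = (2, 7)

1. A_x = 2  [[BA ⟂ BC ⇒ -3/2x-5/2y+41/2=0] ∩ [|A−(7, 4)|²=34]]
2. A_y = 7  [[BA ⟂ BC ⇒ -3/2x-5/2y+41/2=0] ∩ [|A−(7, 4)|²=34]]
   so A = (2, 7)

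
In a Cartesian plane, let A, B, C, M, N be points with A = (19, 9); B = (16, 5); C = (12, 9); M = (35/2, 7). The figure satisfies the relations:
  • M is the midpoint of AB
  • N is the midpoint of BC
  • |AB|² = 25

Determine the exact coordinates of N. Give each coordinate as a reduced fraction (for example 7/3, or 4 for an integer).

1. N_x = 14  [2·N = B+C = (16, 5)+(12, 9)]
2. N_y = 7  [2·N = B+C = (16, 5)+(12, 9)]
   so N = (14, 7)

N = (14, 7)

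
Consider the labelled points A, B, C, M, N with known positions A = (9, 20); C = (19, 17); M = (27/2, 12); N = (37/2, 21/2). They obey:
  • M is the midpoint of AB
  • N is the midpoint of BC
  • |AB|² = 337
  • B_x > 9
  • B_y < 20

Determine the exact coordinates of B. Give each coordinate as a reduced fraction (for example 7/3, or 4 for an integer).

B = (18, 4)

1. B_x = 18  [B = 2·M−A = 2·(27/2, 12)−(9, 20)]
2. B_y = 4  [B = 2·M−A = 2·(27/2, 12)−(9, 20)]
   so B = (18, 4)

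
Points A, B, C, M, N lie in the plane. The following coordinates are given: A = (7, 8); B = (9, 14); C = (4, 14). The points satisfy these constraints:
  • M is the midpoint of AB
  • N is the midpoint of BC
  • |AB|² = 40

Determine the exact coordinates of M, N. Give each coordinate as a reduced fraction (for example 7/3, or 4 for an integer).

M = (8, 11)
N = (13/2, 14)

1. M_x = 8  [2·M = A+B = (7, 8)+(9, 14)]
2. M_y = 11  [2·M = A+B = (7, 8)+(9, 14)]
   so M = (8, 11)
3. N_x = 13/2  [2·N = B+C = (9, 14)+(4, 14)]
4. N_y = 14  [2·N = B+C = (9, 14)+(4, 14)]
   so N = (13/2, 14)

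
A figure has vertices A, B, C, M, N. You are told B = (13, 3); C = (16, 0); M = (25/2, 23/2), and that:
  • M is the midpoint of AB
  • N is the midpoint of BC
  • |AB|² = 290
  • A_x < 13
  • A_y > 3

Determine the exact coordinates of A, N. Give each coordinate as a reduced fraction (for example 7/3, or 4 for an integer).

1. A_x = 12  [A = 2·M−B = 2·(25/2, 23/2)−(13, 3)]
2. A_y = 20  [A = 2·M−B = 2·(25/2, 23/2)−(13, 3)]
   so A = (12, 20)
3. N_x = 29/2  [2·N = B+C = (13, 3)+(16, 0)]
4. N_y = 3/2  [2·N = B+C = (13, 3)+(16, 0)]
   so N = (29/2, 3/2)

A = (12, 20)
N = (29/2, 3/2)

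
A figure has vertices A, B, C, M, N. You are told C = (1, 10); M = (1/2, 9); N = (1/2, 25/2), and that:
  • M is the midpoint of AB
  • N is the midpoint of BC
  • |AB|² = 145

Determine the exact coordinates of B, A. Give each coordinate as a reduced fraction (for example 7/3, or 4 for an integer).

B = (0, 15)
A = (1, 3)

1. B_x = 0  [B = 2·N−C = 2·(1/2, 25/2)−(1, 10)]
2. B_y = 15  [B = 2·N−C = 2·(1/2, 25/2)−(1, 10)]
   so B = (0, 15)
3. A_x = 1  [A = 2·M−B = 2·(1/2, 9)−(0, 15)]
4. A_y = 3  [A = 2·M−B = 2·(1/2, 9)−(0, 15)]
   so A = (1, 3)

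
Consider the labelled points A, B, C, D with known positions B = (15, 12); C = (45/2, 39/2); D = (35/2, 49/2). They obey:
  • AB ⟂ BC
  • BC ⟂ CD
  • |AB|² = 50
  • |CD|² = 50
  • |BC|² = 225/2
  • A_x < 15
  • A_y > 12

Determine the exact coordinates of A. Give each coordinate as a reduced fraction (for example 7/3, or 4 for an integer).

A = (10, 17)

1. A_x = 10  [[AB ⟂ BC ⇒ -15/2x-15/2y+405/2=0] ∩ [|A−(15, 12)|²=50]]
2. A_y = 17  [[AB ⟂ BC ⇒ -15/2x-15/2y+405/2=0] ∩ [|A−(15, 12)|²=50]]
   so A = (10, 17)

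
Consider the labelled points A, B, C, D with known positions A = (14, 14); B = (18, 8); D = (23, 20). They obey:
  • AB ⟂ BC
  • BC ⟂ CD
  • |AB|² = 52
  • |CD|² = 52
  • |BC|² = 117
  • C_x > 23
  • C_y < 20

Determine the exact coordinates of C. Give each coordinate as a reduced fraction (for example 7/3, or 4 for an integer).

C = (27, 14)

1. C_x = 27  [[AB ⟂ BC ⇒ 4x-6y-24=0] ∩ [|C−(23, 20)|²=52]]
2. C_y = 14  [[AB ⟂ BC ⇒ 4x-6y-24=0] ∩ [|C−(23, 20)|²=52]]
   so C = (27, 14)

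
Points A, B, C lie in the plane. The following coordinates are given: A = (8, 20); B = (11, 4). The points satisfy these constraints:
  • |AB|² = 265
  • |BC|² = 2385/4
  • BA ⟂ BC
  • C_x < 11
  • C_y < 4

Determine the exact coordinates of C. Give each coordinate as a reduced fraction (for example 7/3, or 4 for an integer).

C = (-13, -1/2)

1. C_x = -13  [[BA ⟂ BC ⇒ -3x+16y-31=0] ∩ [|C−(11, 4)|²=2385/4]]
2. C_y = -1/2  [[BA ⟂ BC ⇒ -3x+16y-31=0] ∩ [|C−(11, 4)|²=2385/4]]
   so C = (-13, -1/2)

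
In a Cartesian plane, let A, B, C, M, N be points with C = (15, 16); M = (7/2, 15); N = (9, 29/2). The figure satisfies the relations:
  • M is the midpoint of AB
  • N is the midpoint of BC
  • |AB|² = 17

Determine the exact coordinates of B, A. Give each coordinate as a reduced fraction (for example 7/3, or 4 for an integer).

1. B_x = 3  [B = 2·N−C = 2·(9, 29/2)−(15, 16)]
2. B_y = 13  [B = 2·N−C = 2·(9, 29/2)−(15, 16)]
   so B = (3, 13)
3. A_x = 4  [A = 2·M−B = 2·(7/2, 15)−(3, 13)]
4. A_y = 17  [A = 2·M−B = 2·(7/2, 15)−(3, 13)]
   so A = (4, 17)

B = (3, 13)
A = (4, 17)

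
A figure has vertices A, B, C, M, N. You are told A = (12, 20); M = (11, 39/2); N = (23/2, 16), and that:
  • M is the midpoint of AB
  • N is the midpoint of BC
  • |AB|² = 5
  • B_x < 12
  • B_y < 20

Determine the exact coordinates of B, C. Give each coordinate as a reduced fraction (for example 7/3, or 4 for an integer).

B = (10, 19)
C = (13, 13)

1. B_x = 10  [B = 2·M−A = 2·(11, 39/2)−(12, 20)]
2. B_y = 19  [B = 2·M−A = 2·(11, 39/2)−(12, 20)]
   so B = (10, 19)
3. C_x = 13  [C = 2·N−B = 2·(23/2, 16)−(10, 19)]
4. C_y = 13  [C = 2·N−B = 2·(23/2, 16)−(10, 19)]
   so C = (13, 13)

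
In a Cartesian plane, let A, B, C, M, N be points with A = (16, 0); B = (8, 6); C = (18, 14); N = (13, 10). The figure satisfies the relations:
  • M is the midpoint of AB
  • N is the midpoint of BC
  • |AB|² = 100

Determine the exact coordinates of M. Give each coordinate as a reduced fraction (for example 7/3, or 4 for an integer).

1. M_x = 12  [2·M = A+B = (16, 0)+(8, 6)]
2. M_y = 3  [2·M = A+B = (16, 0)+(8, 6)]
   so M = (12, 3)

M = (12, 3)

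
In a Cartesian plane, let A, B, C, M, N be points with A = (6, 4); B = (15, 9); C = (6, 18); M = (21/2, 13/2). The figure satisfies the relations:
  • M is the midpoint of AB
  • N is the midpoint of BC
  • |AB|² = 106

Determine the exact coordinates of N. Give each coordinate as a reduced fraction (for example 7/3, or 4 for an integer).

N = (21/2, 27/2)

1. N_x = 21/2  [2·N = B+C = (15, 9)+(6, 18)]
2. N_y = 27/2  [2·N = B+C = (15, 9)+(6, 18)]
   so N = (21/2, 27/2)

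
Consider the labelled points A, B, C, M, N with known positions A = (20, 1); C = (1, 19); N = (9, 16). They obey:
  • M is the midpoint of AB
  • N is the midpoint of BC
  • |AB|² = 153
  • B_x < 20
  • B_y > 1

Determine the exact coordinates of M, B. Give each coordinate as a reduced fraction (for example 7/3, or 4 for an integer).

1. B_x = 17  [B = 2·N−C = 2·(9, 16)−(1, 19)]
2. B_y = 13  [B = 2·N−C = 2·(9, 16)−(1, 19)]
   so B = (17, 13)
3. M_x = 37/2  [2·M = A+B = (20, 1)+(17, 13)]
4. M_y = 7  [2·M = A+B = (20, 1)+(17, 13)]
   so M = (37/2, 7)

M = (37/2, 7)
B = (17, 13)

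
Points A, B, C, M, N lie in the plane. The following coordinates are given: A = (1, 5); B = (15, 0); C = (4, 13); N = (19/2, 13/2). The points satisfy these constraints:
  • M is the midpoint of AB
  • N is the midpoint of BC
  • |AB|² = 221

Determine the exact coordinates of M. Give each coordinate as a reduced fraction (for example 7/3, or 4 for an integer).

M = (8, 5/2)

1. M_x = 8  [2·M = A+B = (1, 5)+(15, 0)]
2. M_y = 5/2  [2·M = A+B = (1, 5)+(15, 0)]
   so M = (8, 5/2)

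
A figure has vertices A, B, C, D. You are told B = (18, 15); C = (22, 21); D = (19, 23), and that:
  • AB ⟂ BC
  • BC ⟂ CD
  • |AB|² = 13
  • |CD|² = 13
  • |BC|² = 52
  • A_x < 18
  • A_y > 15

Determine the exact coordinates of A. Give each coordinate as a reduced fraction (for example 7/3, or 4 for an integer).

A = (15, 17)

1. A_x = 15  [[AB ⟂ BC ⇒ -4x-6y+162=0] ∩ [|A−(18, 15)|²=13]]
2. A_y = 17  [[AB ⟂ BC ⇒ -4x-6y+162=0] ∩ [|A−(18, 15)|²=13]]
   so A = (15, 17)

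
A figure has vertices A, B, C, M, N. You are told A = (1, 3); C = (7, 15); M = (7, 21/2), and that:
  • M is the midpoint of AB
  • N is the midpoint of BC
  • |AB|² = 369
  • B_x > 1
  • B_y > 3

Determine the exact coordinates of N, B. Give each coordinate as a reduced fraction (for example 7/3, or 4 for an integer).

1. B_x = 13  [B = 2·M−A = 2·(7, 21/2)−(1, 3)]
2. B_y = 18  [B = 2·M−A = 2·(7, 21/2)−(1, 3)]
   so B = (13, 18)
3. N_x = 10  [2·N = B+C = (13, 18)+(7, 15)]
4. N_y = 33/2  [2·N = B+C = (13, 18)+(7, 15)]
   so N = (10, 33/2)

N = (10, 33/2)
B = (13, 18)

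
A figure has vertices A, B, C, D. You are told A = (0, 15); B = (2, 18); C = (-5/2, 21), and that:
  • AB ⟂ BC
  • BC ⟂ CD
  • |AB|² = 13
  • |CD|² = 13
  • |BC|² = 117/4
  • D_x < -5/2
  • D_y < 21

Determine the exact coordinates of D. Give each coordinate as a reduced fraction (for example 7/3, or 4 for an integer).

D = (-9/2, 18)

1. D_x = -9/2  [[BC ⟂ CD ⇒ -9/2x+3y-297/4=0] ∩ [|D−(-5/2, 21)|²=13]]
2. D_y = 18  [[BC ⟂ CD ⇒ -9/2x+3y-297/4=0] ∩ [|D−(-5/2, 21)|²=13]]
   so D = (-9/2, 18)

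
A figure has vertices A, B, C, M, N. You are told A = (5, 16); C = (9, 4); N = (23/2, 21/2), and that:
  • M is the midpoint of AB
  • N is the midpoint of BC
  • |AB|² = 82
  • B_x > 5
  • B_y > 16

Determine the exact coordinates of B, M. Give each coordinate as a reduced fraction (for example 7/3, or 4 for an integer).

B = (14, 17)
M = (19/2, 33/2)

1. B_x = 14  [B = 2·N−C = 2·(23/2, 21/2)−(9, 4)]
2. B_y = 17  [B = 2·N−C = 2·(23/2, 21/2)−(9, 4)]
   so B = (14, 17)
3. M_x = 19/2  [2·M = A+B = (5, 16)+(14, 17)]
4. M_y = 33/2  [2·M = A+B = (5, 16)+(14, 17)]
   so M = (19/2, 33/2)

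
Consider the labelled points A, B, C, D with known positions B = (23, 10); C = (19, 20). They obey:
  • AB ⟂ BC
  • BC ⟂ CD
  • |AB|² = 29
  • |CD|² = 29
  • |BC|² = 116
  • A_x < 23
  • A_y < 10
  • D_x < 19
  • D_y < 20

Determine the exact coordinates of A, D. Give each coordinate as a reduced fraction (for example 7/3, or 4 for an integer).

A = (18, 8)
D = (14, 18)

1. A_x = 18  [[AB ⟂ BC ⇒ 4x-10y+8=0] ∩ [|A−(23, 10)|²=29]]
2. A_y = 8  [[AB ⟂ BC ⇒ 4x-10y+8=0] ∩ [|A−(23, 10)|²=29]]
   so A = (18, 8)
3. D_x = 14  [[BC ⟂ CD ⇒ -4x+10y-124=0] ∩ [|D−(19, 20)|²=29]]
4. D_y = 18  [[BC ⟂ CD ⇒ -4x+10y-124=0] ∩ [|D−(19, 20)|²=29]]
   so D = (14, 18)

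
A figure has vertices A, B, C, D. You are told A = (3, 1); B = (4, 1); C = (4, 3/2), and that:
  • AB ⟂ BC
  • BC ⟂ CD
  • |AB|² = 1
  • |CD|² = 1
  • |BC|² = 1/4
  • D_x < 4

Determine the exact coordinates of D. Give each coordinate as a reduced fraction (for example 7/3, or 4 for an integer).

D = (3, 3/2)

1. D_x = 3  [[BC ⟂ CD ⇒ 1/2y-3/4=0] ∩ [|D−(4, 3/2)|²=1]]
2. D_y = 3/2  [[BC ⟂ CD ⇒ 1/2y-3/4=0] ∩ [|D−(4, 3/2)|²=1]]
   so D = (3, 3/2)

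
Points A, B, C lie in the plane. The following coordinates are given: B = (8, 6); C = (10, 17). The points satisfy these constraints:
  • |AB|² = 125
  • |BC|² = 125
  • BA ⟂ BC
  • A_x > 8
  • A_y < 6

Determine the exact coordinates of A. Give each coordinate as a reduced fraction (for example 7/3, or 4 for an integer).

1. A_x = 19  [[BA ⟂ BC ⇒ 2x+11y-82=0] ∩ [|A−(8, 6)|²=125]]
2. A_y = 4  [[BA ⟂ BC ⇒ 2x+11y-82=0] ∩ [|A−(8, 6)|²=125]]
   so A = (19, 4)

A = (19, 4)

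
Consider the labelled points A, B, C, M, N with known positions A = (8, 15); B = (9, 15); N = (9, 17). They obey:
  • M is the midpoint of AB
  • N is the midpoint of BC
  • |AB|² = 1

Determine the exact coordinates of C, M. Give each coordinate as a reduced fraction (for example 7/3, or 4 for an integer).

1. M_x = 17/2  [2·M = A+B = (8, 15)+(9, 15)]
2. M_y = 15  [2·M = A+B = (8, 15)+(9, 15)]
   so M = (17/2, 15)
3. C_x = 9  [C = 2·N−B = 2·(9, 17)−(9, 15)]
4. C_y = 19  [C = 2·N−B = 2·(9, 17)−(9, 15)]
   so C = (9, 19)

C = (9, 19)
M = (17/2, 15)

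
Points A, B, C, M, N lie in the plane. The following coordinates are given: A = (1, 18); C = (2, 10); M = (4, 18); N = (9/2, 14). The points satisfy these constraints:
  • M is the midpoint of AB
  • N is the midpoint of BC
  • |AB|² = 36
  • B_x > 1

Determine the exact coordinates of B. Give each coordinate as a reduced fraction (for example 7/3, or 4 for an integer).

B = (7, 18)

1. B_x = 7  [B = 2·M−A = 2·(4, 18)−(1, 18)]
2. B_y = 18  [B = 2·M−A = 2·(4, 18)−(1, 18)]
   so B = (7, 18)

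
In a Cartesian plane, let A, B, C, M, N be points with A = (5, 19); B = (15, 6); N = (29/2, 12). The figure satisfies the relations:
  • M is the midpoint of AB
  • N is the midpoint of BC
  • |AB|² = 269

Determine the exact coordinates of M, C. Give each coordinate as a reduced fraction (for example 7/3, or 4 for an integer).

1. M_x = 10  [2·M = A+B = (5, 19)+(15, 6)]
2. M_y = 25/2  [2·M = A+B = (5, 19)+(15, 6)]
   so M = (10, 25/2)
3. C_x = 14  [C = 2·N−B = 2·(29/2, 12)−(15, 6)]
4. C_y = 18  [C = 2·N−B = 2·(29/2, 12)−(15, 6)]
   so C = (14, 18)

M = (10, 25/2)
C = (14, 18)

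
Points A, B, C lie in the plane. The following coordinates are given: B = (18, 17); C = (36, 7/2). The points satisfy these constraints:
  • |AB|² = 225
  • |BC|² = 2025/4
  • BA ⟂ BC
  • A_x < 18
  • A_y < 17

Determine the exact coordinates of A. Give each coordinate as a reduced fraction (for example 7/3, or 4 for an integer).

1. A_x = 9  [[BA ⟂ BC ⇒ 18x-27/2y-189/2=0] ∩ [|A−(18, 17)|²=225]]
2. A_y = 5  [[BA ⟂ BC ⇒ 18x-27/2y-189/2=0] ∩ [|A−(18, 17)|²=225]]
   so A = (9, 5)

A = (9, 5)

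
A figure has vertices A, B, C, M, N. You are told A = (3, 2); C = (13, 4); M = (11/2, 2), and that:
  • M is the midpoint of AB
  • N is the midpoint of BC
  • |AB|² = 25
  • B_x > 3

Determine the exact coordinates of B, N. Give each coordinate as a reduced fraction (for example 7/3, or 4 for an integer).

B = (8, 2)
N = (21/2, 3)

1. B_x = 8  [B = 2·M−A = 2·(11/2, 2)−(3, 2)]
2. B_y = 2  [B = 2·M−A = 2·(11/2, 2)−(3, 2)]
   so B = (8, 2)
3. N_x = 21/2  [2·N = B+C = (8, 2)+(13, 4)]
4. N_y = 3  [2·N = B+C = (8, 2)+(13, 4)]
   so N = (21/2, 3)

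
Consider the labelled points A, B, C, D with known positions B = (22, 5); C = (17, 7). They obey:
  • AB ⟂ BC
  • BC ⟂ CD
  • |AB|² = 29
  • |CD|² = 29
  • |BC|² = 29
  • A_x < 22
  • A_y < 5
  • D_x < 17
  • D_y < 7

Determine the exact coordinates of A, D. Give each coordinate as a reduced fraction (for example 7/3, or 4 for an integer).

1. A_x = 20  [[AB ⟂ BC ⇒ 5x-2y-100=0] ∩ [|A−(22, 5)|²=29]]
2. A_y = 0  [[AB ⟂ BC ⇒ 5x-2y-100=0] ∩ [|A−(22, 5)|²=29]]
   so A = (20, 0)
3. D_x = 15  [[BC ⟂ CD ⇒ -5x+2y+71=0] ∩ [|D−(17, 7)|²=29]]
4. D_y = 2  [[BC ⟂ CD ⇒ -5x+2y+71=0] ∩ [|D−(17, 7)|²=29]]
   so D = (15, 2)

A = (20, 0)
D = (15, 2)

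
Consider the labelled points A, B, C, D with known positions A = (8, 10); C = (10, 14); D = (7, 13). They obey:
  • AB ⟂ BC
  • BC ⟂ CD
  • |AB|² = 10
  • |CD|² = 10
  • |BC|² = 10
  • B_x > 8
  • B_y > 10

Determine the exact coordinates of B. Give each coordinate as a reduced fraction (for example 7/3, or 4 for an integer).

B = (11, 11)

1. B_x = 11  [[BC ⟂ CD ⇒ 3x+1y-44=0] ∩ [|B−(8, 10)|²=10]]
2. B_y = 11  [[BC ⟂ CD ⇒ 3x+1y-44=0] ∩ [|B−(8, 10)|²=10]]
   so B = (11, 11)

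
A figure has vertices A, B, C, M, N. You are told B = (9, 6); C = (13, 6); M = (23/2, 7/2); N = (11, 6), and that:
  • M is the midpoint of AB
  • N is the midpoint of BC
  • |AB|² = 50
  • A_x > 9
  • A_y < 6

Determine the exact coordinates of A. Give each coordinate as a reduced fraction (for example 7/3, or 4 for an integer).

1. A_x = 14  [A = 2·M−B = 2·(23/2, 7/2)−(9, 6)]
2. A_y = 1  [A = 2·M−B = 2·(23/2, 7/2)−(9, 6)]
   so A = (14, 1)

A = (14, 1)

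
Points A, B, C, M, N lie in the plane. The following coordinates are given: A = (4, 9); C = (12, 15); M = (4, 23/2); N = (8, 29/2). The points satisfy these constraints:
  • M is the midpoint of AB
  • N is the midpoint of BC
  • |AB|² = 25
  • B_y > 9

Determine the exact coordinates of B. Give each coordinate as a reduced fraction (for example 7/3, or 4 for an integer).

1. B_x = 4  [B = 2·M−A = 2·(4, 23/2)−(4, 9)]
2. B_y = 14  [B = 2·M−A = 2·(4, 23/2)−(4, 9)]
   so B = (4, 14)

B = (4, 14)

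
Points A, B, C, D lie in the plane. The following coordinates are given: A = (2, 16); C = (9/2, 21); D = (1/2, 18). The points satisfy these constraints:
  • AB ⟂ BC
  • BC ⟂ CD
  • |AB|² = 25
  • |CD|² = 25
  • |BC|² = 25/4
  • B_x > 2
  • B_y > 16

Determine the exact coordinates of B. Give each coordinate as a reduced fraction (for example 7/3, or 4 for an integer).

B = (6, 19)

1. B_x = 6  [[BC ⟂ CD ⇒ 4x+3y-81=0] ∩ [|B−(2, 16)|²=25]]
2. B_y = 19  [[BC ⟂ CD ⇒ 4x+3y-81=0] ∩ [|B−(2, 16)|²=25]]
   so B = (6, 19)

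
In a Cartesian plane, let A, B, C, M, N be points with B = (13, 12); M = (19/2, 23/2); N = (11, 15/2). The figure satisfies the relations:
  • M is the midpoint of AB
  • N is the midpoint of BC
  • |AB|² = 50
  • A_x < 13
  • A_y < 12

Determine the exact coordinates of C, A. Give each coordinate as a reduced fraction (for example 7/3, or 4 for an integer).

1. A_x = 6  [A = 2·M−B = 2·(19/2, 23/2)−(13, 12)]
2. A_y = 11  [A = 2·M−B = 2·(19/2, 23/2)−(13, 12)]
   so A = (6, 11)
3. C_x = 9  [C = 2·N−B = 2·(11, 15/2)−(13, 12)]
4. C_y = 3  [C = 2·N−B = 2·(11, 15/2)−(13, 12)]
   so C = (9, 3)

C = (9, 3)
A = (6, 11)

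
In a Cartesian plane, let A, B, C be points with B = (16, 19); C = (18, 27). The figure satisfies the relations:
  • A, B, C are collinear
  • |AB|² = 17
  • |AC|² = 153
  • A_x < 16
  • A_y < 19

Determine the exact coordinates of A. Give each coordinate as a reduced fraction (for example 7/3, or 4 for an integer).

A = (15, 15)

1. A_x = 15  [[A, B, C are collinear ⇒ -8x+2y+90=0] ∩ [|A−(16, 19)|²=17]]
2. A_y = 15  [[A, B, C are collinear ⇒ -8x+2y+90=0] ∩ [|A−(16, 19)|²=17]]
   so A = (15, 15)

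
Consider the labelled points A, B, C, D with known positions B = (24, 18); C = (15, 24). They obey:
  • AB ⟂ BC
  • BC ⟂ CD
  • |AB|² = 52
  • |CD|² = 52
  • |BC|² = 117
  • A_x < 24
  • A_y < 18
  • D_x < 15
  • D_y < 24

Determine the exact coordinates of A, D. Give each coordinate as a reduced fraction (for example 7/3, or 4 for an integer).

1. A_x = 20  [[AB ⟂ BC ⇒ 9x-6y-108=0] ∩ [|A−(24, 18)|²=52]]
2. A_y = 12  [[AB ⟂ BC ⇒ 9x-6y-108=0] ∩ [|A−(24, 18)|²=52]]
   so A = (20, 12)
3. D_x = 11  [[BC ⟂ CD ⇒ -9x+6y-9=0] ∩ [|D−(15, 24)|²=52]]
4. D_y = 18  [[BC ⟂ CD ⇒ -9x+6y-9=0] ∩ [|D−(15, 24)|²=52]]
   so D = (11, 18)

A = (20, 12)
D = (11, 18)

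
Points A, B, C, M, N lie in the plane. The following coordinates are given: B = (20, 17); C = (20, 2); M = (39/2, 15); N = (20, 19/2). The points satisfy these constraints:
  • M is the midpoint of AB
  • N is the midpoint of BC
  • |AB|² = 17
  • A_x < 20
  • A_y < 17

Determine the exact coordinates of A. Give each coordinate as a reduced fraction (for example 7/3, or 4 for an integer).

1. A_x = 19  [A = 2·M−B = 2·(39/2, 15)−(20, 17)]
2. A_y = 13  [A = 2·M−B = 2·(39/2, 15)−(20, 17)]
   so A = (19, 13)

A = (19, 13)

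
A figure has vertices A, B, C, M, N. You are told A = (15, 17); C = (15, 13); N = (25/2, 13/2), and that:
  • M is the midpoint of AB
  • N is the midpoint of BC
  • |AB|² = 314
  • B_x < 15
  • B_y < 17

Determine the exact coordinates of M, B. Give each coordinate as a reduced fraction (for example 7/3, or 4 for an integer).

1. B_x = 10  [B = 2·N−C = 2·(25/2, 13/2)−(15, 13)]
2. B_y = 0  [B = 2·N−C = 2·(25/2, 13/2)−(15, 13)]
   so B = (10, 0)
3. M_x = 25/2  [2·M = A+B = (15, 17)+(10, 0)]
4. M_y = 17/2  [2·M = A+B = (15, 17)+(10, 0)]
   so M = (25/2, 17/2)

M = (25/2, 17/2)
B = (10, 0)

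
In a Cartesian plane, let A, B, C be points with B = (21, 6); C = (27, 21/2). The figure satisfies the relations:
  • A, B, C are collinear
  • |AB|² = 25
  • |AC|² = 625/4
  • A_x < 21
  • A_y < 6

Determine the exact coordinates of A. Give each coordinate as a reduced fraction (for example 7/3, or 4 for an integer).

1. A_x = 17  [[A, B, C are collinear ⇒ -9/2x+6y+117/2=0] ∩ [|A−(21, 6)|²=25]]
2. A_y = 3  [[A, B, C are collinear ⇒ -9/2x+6y+117/2=0] ∩ [|A−(21, 6)|²=25]]
   so A = (17, 3)

A = (17, 3)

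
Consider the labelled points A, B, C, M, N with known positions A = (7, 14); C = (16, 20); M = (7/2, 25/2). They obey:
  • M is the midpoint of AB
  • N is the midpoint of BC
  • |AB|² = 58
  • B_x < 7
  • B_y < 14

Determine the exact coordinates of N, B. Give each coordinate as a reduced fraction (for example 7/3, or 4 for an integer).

N = (8, 31/2)
B = (0, 11)

1. B_x = 0  [B = 2·M−A = 2·(7/2, 25/2)−(7, 14)]
2. B_y = 11  [B = 2·M−A = 2·(7/2, 25/2)−(7, 14)]
   so B = (0, 11)
3. N_x = 8  [2·N = B+C = (0, 11)+(16, 20)]
4. N_y = 31/2  [2·N = B+C = (0, 11)+(16, 20)]
   so N = (8, 31/2)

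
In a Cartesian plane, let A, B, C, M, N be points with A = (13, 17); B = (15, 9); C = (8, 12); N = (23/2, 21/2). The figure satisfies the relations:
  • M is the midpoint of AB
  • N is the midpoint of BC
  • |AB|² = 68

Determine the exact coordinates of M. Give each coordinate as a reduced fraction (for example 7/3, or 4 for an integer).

1. M_x = 14  [2·M = A+B = (13, 17)+(15, 9)]
2. M_y = 13  [2·M = A+B = (13, 17)+(15, 9)]
   so M = (14, 13)

M = (14, 13)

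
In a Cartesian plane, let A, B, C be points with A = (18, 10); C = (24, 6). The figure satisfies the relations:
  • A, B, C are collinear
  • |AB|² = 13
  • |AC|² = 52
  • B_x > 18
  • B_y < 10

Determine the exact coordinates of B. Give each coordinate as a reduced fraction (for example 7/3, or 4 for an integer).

B = (21, 8)

1. B_x = 21  [[A, B, C are collinear ⇒ -4x-6y+132=0] ∩ [|B−(18, 10)|²=13]]
2. B_y = 8  [[A, B, C are collinear ⇒ -4x-6y+132=0] ∩ [|B−(18, 10)|²=13]]
   so B = (21, 8)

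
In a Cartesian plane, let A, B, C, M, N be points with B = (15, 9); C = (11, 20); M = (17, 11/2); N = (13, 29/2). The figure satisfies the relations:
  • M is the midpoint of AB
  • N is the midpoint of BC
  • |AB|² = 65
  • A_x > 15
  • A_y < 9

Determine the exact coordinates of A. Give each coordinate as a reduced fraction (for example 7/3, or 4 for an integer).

1. A_x = 19  [A = 2·M−B = 2·(17, 11/2)−(15, 9)]
2. A_y = 2  [A = 2·M−B = 2·(17, 11/2)−(15, 9)]
   so A = (19, 2)

A = (19, 2)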